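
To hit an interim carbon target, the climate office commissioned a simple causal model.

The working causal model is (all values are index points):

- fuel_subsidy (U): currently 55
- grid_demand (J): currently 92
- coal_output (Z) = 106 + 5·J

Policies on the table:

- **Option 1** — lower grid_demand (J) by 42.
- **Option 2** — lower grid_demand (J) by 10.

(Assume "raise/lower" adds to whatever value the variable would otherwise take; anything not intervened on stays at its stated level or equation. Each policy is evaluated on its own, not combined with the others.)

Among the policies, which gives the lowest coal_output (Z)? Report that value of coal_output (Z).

356

Option 1 (J − 42):
  J = 92 − 42 = 50
  Z = 106 + 5·50 = 356
Option 2 (J − 10):
  J = 92 − 10 = 82
  Z = 106 + 5·82 = 516
Comparing — Option 1: Z=356, Option 2: Z=516. Lowest is 356 (Option 1).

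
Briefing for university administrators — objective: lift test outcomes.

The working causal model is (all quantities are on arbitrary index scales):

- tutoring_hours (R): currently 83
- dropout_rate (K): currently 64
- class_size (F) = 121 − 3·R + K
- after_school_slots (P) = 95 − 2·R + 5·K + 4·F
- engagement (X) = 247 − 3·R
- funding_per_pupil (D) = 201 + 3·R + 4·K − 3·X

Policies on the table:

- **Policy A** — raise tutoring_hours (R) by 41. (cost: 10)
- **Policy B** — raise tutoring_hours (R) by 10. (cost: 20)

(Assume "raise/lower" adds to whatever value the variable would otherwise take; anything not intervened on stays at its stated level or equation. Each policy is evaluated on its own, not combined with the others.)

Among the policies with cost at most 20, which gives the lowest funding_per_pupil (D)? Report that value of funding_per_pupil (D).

832

Policy A (R + 41):
  R = 83 + 41 = 124
  K = 64
  X = 247 − 3·124 = -125
  D = 201 + 3·124 + 4·64 − 3·(-125) = 1204
Policy B (R + 10):
  R = 83 + 10 = 93
  K = 64
  X = 247 − 3·93 = -32
  D = 201 + 3·93 + 4·64 − 3·(-32) = 832
Comparing — Policy A: D=1204, Policy B: D=832. Lowest is 832 (Policy B).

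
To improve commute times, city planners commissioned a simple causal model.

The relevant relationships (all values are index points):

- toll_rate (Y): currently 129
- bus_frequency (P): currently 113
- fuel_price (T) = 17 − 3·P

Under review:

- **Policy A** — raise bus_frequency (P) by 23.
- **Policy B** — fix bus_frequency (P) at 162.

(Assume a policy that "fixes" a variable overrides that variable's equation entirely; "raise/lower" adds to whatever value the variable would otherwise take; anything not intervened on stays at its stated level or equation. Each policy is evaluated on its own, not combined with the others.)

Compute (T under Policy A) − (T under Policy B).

78

Policy A (P + 23):
  P = 113 + 23 = 136
  T = 17 − 3·136 = -391
Policy B (P := 162):
  P = 162
  T = 17 − 3·162 = -469
T: -391 − (-469) = 78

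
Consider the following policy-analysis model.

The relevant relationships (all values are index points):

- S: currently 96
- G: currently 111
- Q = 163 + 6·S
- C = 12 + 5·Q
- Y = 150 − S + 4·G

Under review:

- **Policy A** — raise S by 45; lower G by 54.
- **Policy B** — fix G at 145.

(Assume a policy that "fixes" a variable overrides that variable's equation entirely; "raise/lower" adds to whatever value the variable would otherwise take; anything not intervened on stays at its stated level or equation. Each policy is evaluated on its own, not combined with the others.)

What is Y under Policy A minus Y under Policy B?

-397

Policy A (S + 45, G − 54):
  S = 96 + 45 = 141
  G = 111 − 54 = 57
  Y = 150 − 141 + 4·57 = 237
Policy B (G := 145):
  S = 96
  G = 145
  Y = 150 − 96 + 4·145 = 634
Y: 237 − 634 = -397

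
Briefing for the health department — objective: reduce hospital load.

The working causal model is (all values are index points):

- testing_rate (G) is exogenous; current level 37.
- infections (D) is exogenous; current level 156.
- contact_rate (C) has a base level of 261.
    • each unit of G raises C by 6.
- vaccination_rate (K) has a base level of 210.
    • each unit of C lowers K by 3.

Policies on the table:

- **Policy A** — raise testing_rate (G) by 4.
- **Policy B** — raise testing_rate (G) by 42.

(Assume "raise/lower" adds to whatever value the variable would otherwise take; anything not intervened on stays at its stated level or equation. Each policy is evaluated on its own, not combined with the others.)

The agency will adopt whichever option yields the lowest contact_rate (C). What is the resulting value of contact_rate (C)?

Policy A (G + 4):
  G = 37 + 4 = 41
  C = 261 + 6·41 = 507
Policy B (G + 42):
  G = 37 + 42 = 79
  C = 261 + 6·79 = 735
Comparing — Policy A: C=507, Policy B: C=735. Lowest is 507 (Policy A).

507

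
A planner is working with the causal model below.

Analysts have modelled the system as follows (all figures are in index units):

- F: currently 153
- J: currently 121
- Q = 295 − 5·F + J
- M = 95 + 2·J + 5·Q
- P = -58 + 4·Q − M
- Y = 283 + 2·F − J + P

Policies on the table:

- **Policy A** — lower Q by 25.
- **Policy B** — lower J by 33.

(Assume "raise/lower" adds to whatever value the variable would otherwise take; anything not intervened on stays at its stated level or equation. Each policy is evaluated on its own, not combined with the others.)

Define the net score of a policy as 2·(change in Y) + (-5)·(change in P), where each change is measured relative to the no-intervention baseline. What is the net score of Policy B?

Baseline:
  F = 153
  J = 121
  Q = 295 − 5·153 + 121 = -349
  M = 95 + 2·121 + 5·(-349) = -1408
  P = -58 + 4·(-349) − (-1408) = -46
  Y = 283 + 2·153 − 121 + (-46) = 422
Policy B (J − 33):
  F = 153
  J = 121 − 33 = 88
  Q = 295 − 5·153 + 88 = -382
  M = 95 + 2·88 + 5·(-382) = -1639
  P = -58 + 4·(-382) − (-1639) = 53
  Y = 283 + 2·153 − 88 + 53 = 554
ΔY = 554 − 422 = 132; ΔP = 53 − (-46) = 99
Score = 2·132 + (-5)·99 = -231

-231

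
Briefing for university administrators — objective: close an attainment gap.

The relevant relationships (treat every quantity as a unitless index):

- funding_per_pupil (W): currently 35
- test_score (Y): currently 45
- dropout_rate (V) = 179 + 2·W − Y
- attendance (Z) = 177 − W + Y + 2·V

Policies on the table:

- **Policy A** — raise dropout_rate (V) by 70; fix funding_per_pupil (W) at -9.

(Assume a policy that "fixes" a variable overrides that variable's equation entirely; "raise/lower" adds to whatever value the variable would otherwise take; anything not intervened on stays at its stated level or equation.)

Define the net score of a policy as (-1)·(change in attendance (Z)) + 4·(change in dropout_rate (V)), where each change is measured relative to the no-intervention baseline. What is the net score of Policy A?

Baseline:
  W = 35
  Y = 45
  V = 179 + 2·35 − 45 = 204
  Z = 177 − 35 + 45 + 2·204 = 595
Policy A (V + 70, W := -9):
  W = -9
  Y = 45
  V = 179 + 2·(-9) − 45 (+70 from intervention) = 186
  Z = 177 − (-9) + 45 + 2·186 = 603
ΔZ = 603 − 595 = 8; ΔV = 186 − 204 = -18
Score = (-1)·8 + 4·(-18) = -80

-80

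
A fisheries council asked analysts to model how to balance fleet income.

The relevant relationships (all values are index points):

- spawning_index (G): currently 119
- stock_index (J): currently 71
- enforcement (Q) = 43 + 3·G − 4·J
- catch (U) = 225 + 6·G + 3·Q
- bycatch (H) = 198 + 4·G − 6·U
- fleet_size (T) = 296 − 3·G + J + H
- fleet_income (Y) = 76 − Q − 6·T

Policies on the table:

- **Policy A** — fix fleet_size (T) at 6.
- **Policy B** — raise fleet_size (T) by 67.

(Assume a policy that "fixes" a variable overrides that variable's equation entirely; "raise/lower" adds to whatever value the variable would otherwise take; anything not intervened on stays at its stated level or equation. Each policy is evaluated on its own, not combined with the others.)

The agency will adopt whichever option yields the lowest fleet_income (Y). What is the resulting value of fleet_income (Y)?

-76

Policy A (T := 6):
  G = 119
  J = 71
  Q = 43 + 3·119 − 4·71 = 116
  U = 225 + 6·119 + 3·116 = 1287
  H = 198 + 4·119 − 6·1287 = -7048
  T = 6
  Y = 76 − 116 − 6·6 = -76
Policy B (T + 67):
  G = 119
  J = 71
  Q = 43 + 3·119 − 4·71 = 116
  U = 225 + 6·119 + 3·116 = 1287
  H = 198 + 4·119 − 6·1287 = -7048
  T = 296 − 3·119 + 71 + (-7048) (+67 from intervention) = -6971
  Y = 76 − 116 − 6·(-6971) = 41786
Comparing — Policy A: Y=-76, Policy B: Y=41786. Lowest is -76 (Policy A).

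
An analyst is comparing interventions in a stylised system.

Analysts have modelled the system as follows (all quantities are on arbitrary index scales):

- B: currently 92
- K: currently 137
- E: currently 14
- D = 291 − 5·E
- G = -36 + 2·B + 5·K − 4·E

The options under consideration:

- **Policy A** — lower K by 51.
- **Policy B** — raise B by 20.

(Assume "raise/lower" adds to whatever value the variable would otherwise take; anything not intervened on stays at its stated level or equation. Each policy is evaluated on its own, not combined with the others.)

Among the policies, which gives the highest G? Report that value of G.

Policy A (K − 51):
  B = 92
  K = 137 − 51 = 86
  E = 14
  G = -36 + 2·92 + 5·86 − 4·14 = 522
Policy B (B + 20):
  B = 92 + 20 = 112
  K = 137
  E = 14
  G = -36 + 2·112 + 5·137 − 4·14 = 817
Comparing — Policy A: G=522, Policy B: G=817. Highest is 817 (Policy B).

817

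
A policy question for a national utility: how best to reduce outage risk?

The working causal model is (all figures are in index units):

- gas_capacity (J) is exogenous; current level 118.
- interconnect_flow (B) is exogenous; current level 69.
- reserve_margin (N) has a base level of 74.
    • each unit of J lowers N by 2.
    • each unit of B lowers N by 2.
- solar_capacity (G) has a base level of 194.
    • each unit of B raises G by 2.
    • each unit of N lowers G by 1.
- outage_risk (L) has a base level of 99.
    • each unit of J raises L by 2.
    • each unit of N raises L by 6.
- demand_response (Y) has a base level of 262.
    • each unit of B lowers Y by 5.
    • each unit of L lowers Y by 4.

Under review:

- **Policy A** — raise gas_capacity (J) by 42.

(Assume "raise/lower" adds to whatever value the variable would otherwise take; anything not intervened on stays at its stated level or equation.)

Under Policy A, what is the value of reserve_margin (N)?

-384

Policy A (J + 42):
  J = 118 + 42 = 160
  B = 69
  N = 74 − 2·160 − 2·69 = -384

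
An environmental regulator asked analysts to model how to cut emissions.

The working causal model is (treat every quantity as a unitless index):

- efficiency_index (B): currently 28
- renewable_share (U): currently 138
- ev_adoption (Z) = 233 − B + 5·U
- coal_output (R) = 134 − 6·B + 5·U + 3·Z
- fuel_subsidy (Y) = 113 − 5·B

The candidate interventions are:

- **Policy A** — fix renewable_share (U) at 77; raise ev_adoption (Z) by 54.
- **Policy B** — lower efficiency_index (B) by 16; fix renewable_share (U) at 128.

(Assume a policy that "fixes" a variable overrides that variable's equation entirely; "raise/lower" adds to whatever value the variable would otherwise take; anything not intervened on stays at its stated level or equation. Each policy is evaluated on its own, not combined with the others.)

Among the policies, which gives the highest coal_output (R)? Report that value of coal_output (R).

3285

Policy A (U := 77, Z + 54):
  B = 28
  U = 77
  Z = 233 − 28 + 5·77 (+54 from intervention) = 644
  R = 134 − 6·28 + 5·77 + 3·644 = 2283
Policy B (B − 16, U := 128):
  B = 28 − 16 = 12
  U = 128
  Z = 233 − 12 + 5·128 = 861
  R = 134 − 6·12 + 5·128 + 3·861 = 3285
Comparing — Policy A: R=2283, Policy B: R=3285. Highest is 3285 (Policy B).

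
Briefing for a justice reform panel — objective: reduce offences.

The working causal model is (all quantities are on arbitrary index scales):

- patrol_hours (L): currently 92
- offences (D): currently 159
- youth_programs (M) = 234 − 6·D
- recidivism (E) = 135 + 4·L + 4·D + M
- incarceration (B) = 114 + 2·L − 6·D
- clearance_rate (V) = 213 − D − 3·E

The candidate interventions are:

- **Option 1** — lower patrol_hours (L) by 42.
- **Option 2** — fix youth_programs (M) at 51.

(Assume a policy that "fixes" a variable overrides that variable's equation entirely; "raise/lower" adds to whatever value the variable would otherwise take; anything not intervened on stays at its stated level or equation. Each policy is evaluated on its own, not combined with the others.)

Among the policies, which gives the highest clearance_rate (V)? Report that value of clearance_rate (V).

Option 1 (L − 42):
  L = 92 − 42 = 50
  D = 159
  M = 234 − 6·159 = -720
  E = 135 + 4·50 + 4·159 + (-720) = 251
  V = 213 − 159 − 3·251 = -699
Option 2 (M := 51):
  L = 92
  D = 159
  M = 51
  E = 135 + 4·92 + 4·159 + 51 = 1190
  V = 213 − 159 − 3·1190 = -3516
Comparing — Option 1: V=-699, Option 2: V=-3516. Highest is -699 (Option 1).

-699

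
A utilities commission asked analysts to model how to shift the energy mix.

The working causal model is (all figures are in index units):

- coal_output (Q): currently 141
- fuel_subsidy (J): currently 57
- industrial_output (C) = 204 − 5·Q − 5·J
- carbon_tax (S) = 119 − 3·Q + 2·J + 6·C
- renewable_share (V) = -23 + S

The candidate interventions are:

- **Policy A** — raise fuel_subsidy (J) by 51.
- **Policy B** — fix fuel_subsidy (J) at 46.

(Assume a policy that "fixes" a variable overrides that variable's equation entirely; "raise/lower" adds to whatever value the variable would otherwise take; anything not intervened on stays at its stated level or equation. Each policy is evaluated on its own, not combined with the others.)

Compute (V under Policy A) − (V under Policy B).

Policy A (J + 51):
  Q = 141
  J = 57 + 51 = 108
  C = 204 − 5·141 − 5·108 = -1041
  S = 119 − 3·141 + 2·108 + 6·(-1041) = -6334
  V = -23 + (-6334) = -6357
Policy B (J := 46):
  Q = 141
  J = 46
  C = 204 − 5·141 − 5·46 = -731
  S = 119 − 3·141 + 2·46 + 6·(-731) = -4598
  V = -23 + (-4598) = -4621
V: -6357 − (-4621) = -1736

-1736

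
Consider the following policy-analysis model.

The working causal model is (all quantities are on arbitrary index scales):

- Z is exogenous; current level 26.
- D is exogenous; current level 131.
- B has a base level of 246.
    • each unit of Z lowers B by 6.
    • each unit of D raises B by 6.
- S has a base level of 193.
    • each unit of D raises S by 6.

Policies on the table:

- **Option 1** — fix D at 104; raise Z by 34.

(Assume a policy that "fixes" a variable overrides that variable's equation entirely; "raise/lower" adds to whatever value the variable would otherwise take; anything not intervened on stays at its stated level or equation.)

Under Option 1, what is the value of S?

Option 1 (D := 104, Z + 34):
  D = 104
  S = 193 + 6·104 = 817

817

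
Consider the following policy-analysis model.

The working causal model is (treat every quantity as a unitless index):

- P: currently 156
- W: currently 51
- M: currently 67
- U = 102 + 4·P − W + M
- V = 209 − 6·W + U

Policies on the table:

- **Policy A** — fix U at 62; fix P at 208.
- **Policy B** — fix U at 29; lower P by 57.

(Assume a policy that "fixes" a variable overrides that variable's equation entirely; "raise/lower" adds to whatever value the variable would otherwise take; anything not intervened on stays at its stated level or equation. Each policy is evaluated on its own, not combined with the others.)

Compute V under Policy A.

-35

Policy A (U := 62, P := 208):
  P = 208
  W = 51
  M = 67
  U = 62
  V = 209 − 6·51 + 62 = -35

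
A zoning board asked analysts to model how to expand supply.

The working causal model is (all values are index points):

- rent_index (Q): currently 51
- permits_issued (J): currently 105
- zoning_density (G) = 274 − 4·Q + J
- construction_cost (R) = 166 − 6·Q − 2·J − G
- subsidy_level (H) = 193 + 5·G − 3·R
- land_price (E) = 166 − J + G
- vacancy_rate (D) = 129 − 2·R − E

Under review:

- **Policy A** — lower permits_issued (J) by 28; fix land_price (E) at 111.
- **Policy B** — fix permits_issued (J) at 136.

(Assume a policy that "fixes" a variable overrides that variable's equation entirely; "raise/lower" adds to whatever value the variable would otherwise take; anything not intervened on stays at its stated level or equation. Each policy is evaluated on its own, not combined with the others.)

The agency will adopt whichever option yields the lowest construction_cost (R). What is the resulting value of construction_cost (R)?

-618

Policy A (J − 28, E := 111):
  Q = 51
  J = 105 − 28 = 77
  G = 274 − 4·51 + 77 = 147
  R = 166 − 6·51 − 2·77 − 147 = -441
Policy B (J := 136):
  Q = 51
  J = 136
  G = 274 − 4·51 + 136 = 206
  R = 166 − 6·51 − 2·136 − 206 = -618
Comparing — Policy A: R=-441, Policy B: R=-618. Lowest is -618 (Policy B).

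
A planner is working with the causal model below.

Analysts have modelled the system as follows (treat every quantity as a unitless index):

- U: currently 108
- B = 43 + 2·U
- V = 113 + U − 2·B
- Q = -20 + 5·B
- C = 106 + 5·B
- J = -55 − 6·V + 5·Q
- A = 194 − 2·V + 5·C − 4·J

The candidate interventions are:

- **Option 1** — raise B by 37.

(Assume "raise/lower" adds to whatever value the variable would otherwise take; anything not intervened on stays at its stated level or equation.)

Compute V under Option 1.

Option 1 (B + 37):
  U = 108
  B = 43 + 2·108 (+37 from intervention) = 296
  V = 113 + 108 − 2·296 = -371

-371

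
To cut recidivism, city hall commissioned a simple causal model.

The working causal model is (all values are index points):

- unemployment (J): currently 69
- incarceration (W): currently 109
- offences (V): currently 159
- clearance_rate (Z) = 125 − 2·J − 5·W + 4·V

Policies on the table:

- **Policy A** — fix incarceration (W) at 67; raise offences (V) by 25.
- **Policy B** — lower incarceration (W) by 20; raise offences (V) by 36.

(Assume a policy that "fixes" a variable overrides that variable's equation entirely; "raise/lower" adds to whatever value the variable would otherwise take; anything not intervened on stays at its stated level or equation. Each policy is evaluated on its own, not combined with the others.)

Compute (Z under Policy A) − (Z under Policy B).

Policy A (W := 67, V + 25):
  J = 69
  W = 67
  V = 159 + 25 = 184
  Z = 125 − 2·69 − 5·67 + 4·184 = 388
Policy B (W − 20, V + 36):
  J = 69
  W = 109 − 20 = 89
  V = 159 + 36 = 195
  Z = 125 − 2·69 − 5·89 + 4·195 = 322
Z: 388 − 322 = 66

66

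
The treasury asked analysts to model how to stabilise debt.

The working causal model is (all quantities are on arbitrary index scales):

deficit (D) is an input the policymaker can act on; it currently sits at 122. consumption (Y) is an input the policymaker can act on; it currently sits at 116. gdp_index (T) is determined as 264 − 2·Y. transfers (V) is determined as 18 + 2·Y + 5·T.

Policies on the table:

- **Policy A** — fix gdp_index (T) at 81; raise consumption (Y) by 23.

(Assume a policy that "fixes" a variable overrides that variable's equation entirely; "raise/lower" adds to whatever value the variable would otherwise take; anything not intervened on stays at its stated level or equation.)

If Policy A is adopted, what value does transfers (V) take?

Policy A (T := 81, Y + 23):
  Y = 116 + 23 = 139
  T = 81
  V = 18 + 2·139 + 5·81 = 701

701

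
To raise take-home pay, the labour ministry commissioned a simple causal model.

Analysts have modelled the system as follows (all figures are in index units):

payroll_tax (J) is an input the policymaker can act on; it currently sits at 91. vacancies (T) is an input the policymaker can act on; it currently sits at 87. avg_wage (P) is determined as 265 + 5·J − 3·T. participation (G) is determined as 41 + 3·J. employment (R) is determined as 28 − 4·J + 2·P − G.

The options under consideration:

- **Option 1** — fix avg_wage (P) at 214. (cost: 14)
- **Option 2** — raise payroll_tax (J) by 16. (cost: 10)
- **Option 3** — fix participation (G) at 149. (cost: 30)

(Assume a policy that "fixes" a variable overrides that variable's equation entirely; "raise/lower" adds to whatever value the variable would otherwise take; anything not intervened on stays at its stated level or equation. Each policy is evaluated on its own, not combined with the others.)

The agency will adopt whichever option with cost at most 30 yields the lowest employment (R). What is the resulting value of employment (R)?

Option 1 (P := 214):
  J = 91
  T = 87
  P = 214
  G = 41 + 3·91 = 314
  R = 28 − 4·91 + 2·214 − 314 = -222
Option 2 (J + 16):
  J = 91 + 16 = 107
  T = 87
  P = 265 + 5·107 − 3·87 = 539
  G = 41 + 3·107 = 362
  R = 28 − 4·107 + 2·539 − 362 = 316
Option 3 (G := 149):
  J = 91
  T = 87
  P = 265 + 5·91 − 3·87 = 459
  G = 149
  R = 28 − 4·91 + 2·459 − 149 = 433
Comparing — Option 1: R=-222, Option 2: R=316, Option 3: R=433. Lowest is -222 (Option 1).

-222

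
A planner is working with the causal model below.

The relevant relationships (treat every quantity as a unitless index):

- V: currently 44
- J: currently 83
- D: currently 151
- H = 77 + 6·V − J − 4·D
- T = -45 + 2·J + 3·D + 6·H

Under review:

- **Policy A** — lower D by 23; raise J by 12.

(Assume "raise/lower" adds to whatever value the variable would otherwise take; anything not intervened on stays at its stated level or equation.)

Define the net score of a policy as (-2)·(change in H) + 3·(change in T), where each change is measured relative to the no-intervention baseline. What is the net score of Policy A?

Baseline:
  V = 44
  J = 83
  D = 151
  H = 77 + 6·44 − 83 − 4·151 = -346
  T = -45 + 2·83 + 3·151 + 6·(-346) = -1502
Policy A (D − 23, J + 12):
  V = 44
  J = 83 + 12 = 95
  D = 151 − 23 = 128
  H = 77 + 6·44 − 95 − 4·128 = -266
  T = -45 + 2·95 + 3·128 + 6·(-266) = -1067
ΔH = -266 − (-346) = 80; ΔT = -1067 − (-1502) = 435
Score = (-2)·80 + 3·435 = 1145

1145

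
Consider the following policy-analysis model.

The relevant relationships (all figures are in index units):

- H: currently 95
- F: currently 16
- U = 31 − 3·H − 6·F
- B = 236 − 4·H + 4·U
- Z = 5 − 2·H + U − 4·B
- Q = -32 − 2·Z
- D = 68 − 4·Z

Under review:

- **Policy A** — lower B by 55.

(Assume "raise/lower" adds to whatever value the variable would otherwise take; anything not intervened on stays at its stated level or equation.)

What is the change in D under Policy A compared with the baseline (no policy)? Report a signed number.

-880

Baseline:
  H = 95
  F = 16
  U = 31 − 3·95 − 6·16 = -350
  B = 236 − 4·95 + 4·(-350) = -1544
  Z = 5 − 2·95 + (-350) − 4·(-1544) = 5641
  D = 68 − 4·5641 = -22496
Policy A (B − 55):
  H = 95
  F = 16
  U = 31 − 3·95 − 6·16 = -350
  B = 236 − 4·95 + 4·(-350) (−55 from intervention) = -1599
  Z = 5 − 2·95 + (-350) − 4·(-1599) = 5861
  D = 68 − 4·5861 = -23376
Change in D: -23376 − (-22496) = -880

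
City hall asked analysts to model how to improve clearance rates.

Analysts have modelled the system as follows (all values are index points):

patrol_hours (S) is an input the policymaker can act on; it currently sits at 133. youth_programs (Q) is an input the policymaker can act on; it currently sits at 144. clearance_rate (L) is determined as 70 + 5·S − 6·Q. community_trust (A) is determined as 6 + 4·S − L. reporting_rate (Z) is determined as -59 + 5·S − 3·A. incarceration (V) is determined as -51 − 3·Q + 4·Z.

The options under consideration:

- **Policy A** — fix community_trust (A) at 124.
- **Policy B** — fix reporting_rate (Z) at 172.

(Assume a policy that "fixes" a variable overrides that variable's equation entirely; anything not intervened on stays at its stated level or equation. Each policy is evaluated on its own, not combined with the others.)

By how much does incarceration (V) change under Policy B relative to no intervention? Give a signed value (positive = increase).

6268

Baseline:
  S = 133
  Q = 144
  L = 70 + 5·133 − 6·144 = -129
  A = 6 + 4·133 − (-129) = 667
  Z = -59 + 5·133 − 3·667 = -1395
  V = -51 − 3·144 + 4·(-1395) = -6063
Policy B (Z := 172):
  S = 133
  Q = 144
  L = 70 + 5·133 − 6·144 = -129
  A = 6 + 4·133 − (-129) = 667
  Z = 172
  V = -51 − 3·144 + 4·172 = 205
Change in V: 205 − (-6063) = 6268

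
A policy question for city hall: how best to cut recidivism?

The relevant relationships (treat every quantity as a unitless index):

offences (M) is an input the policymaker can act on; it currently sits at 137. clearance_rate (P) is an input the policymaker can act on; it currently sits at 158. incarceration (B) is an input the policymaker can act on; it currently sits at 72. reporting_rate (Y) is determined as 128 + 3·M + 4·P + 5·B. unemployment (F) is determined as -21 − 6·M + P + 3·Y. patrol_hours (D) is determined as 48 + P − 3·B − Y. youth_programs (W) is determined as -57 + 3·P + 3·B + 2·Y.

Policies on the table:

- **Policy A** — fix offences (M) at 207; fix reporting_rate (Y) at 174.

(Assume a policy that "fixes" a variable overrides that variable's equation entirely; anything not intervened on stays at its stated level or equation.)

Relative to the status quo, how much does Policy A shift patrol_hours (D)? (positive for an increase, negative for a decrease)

1357

Baseline:
  M = 137
  P = 158
  B = 72
  Y = 128 + 3·137 + 4·158 + 5·72 = 1531
  D = 48 + 158 − 3·72 − 1531 = -1541
Policy A (M := 207, Y := 174):
  M = 207
  P = 158
  B = 72
  Y = 174
  D = 48 + 158 − 3·72 − 174 = -184
Change in D: -184 − (-1541) = 1357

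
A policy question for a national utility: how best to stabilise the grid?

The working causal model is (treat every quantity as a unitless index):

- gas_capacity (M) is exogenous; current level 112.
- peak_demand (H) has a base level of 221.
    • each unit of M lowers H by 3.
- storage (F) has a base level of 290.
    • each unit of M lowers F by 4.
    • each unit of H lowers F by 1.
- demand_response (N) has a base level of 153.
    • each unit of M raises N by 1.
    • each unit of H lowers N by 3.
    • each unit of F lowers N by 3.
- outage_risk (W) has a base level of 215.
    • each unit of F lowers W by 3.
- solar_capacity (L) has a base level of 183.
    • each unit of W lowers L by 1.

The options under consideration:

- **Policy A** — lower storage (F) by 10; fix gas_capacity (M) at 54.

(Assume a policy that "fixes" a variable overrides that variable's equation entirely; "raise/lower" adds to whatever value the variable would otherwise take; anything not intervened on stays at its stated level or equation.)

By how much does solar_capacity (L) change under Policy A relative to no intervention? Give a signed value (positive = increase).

Baseline:
  M = 112
  H = 221 − 3·112 = -115
  F = 290 − 4·112 − (-115) = -43
  W = 215 − 3·(-43) = 344
  L = 183 − 344 = -161
Policy A (F − 10, M := 54):
  M = 54
  H = 221 − 3·54 = 59
  F = 290 − 4·54 − 59 (−10 from intervention) = 5
  W = 215 − 3·5 = 200
  L = 183 − 200 = -17
Change in L: -17 − (-161) = 144

144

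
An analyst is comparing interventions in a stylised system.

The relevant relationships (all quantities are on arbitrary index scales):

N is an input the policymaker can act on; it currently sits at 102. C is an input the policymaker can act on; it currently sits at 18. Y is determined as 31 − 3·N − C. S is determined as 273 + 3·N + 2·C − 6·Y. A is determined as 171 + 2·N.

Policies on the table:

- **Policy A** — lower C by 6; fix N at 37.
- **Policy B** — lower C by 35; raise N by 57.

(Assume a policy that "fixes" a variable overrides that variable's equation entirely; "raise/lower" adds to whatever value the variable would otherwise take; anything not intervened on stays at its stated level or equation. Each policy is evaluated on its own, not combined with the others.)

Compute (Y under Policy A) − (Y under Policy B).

337

Policy A (C − 6, N := 37):
  N = 37
  C = 18 − 6 = 12
  Y = 31 − 3·37 − 12 = -92
Policy B (C − 35, N + 57):
  N = 102 + 57 = 159
  C = 18 − 35 = -17
  Y = 31 − 3·159 − (-17) = -429
Y: -92 − (-429) = 337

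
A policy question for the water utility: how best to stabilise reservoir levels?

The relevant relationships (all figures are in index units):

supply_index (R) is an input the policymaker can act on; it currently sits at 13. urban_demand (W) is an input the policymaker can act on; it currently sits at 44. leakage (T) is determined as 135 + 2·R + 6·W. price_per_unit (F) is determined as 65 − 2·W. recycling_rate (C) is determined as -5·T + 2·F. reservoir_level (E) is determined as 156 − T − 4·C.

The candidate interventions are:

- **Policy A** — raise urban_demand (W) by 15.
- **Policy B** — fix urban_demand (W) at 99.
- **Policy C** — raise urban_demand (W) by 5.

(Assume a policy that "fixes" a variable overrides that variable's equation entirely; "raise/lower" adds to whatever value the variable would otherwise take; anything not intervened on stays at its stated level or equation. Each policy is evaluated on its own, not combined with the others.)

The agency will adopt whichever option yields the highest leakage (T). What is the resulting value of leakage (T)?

755

Policy A (W + 15):
  R = 13
  W = 44 + 15 = 59
  T = 135 + 2·13 + 6·59 = 515
Policy B (W := 99):
  R = 13
  W = 99
  T = 135 + 2·13 + 6·99 = 755
Policy C (W + 5):
  R = 13
  W = 44 + 5 = 49
  T = 135 + 2·13 + 6·49 = 455
Comparing — Policy A: T=515, Policy B: T=755, Policy C: T=455. Highest is 755 (Policy B).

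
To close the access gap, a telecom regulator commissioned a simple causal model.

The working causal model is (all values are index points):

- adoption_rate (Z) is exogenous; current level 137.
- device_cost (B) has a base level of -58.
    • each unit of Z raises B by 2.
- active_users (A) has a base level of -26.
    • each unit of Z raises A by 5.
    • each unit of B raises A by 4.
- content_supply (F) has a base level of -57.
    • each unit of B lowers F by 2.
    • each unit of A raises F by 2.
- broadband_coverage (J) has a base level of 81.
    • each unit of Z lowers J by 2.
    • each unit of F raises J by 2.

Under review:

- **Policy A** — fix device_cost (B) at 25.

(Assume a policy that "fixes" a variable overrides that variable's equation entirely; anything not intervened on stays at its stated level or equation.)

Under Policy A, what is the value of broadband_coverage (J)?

Policy A (B := 25):
  Z = 137
  B = 25
  A = -26 + 5·137 + 4·25 = 759
  F = -57 − 2·25 + 2·759 = 1411
  J = 81 − 2·137 + 2·1411 = 2629

2629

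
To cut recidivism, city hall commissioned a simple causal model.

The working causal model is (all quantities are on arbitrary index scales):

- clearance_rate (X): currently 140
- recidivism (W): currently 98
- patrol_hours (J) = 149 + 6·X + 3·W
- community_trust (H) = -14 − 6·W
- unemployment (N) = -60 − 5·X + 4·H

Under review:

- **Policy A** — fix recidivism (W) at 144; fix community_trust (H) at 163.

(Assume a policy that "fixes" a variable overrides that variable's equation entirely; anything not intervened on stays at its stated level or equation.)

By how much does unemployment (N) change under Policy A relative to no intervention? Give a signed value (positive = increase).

3060

Baseline:
  X = 140
  W = 98
  H = -14 − 6·98 = -602
  N = -60 − 5·140 + 4·(-602) = -3168
Policy A (W := 144, H := 163):
  X = 140
  W = 144
  H = 163
  N = -60 − 5·140 + 4·163 = -108
Change in N: -108 − (-3168) = 3060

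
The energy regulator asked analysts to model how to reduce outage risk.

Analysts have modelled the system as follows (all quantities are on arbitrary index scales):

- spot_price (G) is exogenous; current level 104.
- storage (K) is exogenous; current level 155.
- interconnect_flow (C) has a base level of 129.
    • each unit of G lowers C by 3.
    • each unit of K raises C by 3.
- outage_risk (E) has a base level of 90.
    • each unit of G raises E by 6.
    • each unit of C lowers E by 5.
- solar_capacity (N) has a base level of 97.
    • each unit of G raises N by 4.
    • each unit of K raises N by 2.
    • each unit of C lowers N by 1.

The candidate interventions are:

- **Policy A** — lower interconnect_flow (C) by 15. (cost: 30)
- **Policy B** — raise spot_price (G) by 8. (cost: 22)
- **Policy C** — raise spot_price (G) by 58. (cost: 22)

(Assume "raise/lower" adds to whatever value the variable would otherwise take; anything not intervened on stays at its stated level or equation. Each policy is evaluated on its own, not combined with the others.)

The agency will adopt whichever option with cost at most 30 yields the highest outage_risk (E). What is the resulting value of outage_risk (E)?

522

Policy A (C − 15):
  G = 104
  K = 155
  C = 129 − 3·104 + 3·155 (−15 from intervention) = 267
  E = 90 + 6·104 − 5·267 = -621
Policy B (G + 8):
  G = 104 + 8 = 112
  K = 155
  C = 129 − 3·112 + 3·155 = 258
  E = 90 + 6·112 − 5·258 = -528
Policy C (G + 58):
  G = 104 + 58 = 162
  K = 155
  C = 129 − 3·162 + 3·155 = 108
  E = 90 + 6·162 − 5·108 = 522
Comparing — Policy A: E=-621, Policy B: E=-528, Policy C: E=522. Highest is 522 (Policy C).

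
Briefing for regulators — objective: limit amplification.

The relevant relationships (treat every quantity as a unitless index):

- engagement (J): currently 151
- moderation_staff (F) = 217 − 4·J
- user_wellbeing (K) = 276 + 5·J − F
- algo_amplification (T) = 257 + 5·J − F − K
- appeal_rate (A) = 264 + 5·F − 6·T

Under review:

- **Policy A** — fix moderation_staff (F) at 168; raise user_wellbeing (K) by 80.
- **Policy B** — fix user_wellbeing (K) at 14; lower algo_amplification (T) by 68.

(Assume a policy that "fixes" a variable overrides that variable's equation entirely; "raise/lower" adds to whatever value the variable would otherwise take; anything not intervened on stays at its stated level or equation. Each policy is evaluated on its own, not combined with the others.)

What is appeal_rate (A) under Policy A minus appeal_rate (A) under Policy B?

Policy A (F := 168, K + 80):
  J = 151
  F = 168
  K = 276 + 5·151 − 168 (+80 from intervention) = 943
  T = 257 + 5·151 − 168 − 943 = -99
  A = 264 + 5·168 − 6·(-99) = 1698
Policy B (K := 14, T − 68):
  J = 151
  F = 217 − 4·151 = -387
  K = 14
  T = 257 + 5·151 − (-387) − 14 (−68 from intervention) = 1317
  A = 264 + 5·(-387) − 6·1317 = -9573
A: 1698 − (-9573) = 11271

11271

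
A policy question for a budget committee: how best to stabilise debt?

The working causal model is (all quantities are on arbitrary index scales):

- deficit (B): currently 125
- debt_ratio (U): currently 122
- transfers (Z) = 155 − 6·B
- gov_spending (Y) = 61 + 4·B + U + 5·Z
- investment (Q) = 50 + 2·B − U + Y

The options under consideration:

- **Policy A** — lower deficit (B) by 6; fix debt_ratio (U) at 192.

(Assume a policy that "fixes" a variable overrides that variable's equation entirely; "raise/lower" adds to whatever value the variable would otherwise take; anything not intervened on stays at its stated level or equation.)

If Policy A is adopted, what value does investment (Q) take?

Policy A (B − 6, U := 192):
  B = 125 − 6 = 119
  U = 192
  Z = 155 − 6·119 = -559
  Y = 61 + 4·119 + 192 + 5·(-559) = -2066
  Q = 50 + 2·119 − 192 + (-2066) = -1970

-1970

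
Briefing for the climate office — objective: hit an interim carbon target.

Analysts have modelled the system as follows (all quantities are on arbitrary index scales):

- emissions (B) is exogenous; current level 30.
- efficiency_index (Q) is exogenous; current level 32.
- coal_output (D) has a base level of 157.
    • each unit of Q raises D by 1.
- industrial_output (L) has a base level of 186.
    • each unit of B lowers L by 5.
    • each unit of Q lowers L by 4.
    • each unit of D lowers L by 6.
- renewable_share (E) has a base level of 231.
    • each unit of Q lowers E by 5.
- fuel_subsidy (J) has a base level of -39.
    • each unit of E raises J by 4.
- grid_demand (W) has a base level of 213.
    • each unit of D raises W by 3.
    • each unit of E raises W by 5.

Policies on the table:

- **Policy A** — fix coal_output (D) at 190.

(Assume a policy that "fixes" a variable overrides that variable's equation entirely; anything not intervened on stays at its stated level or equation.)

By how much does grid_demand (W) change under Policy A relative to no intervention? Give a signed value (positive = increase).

3

Baseline:
  Q = 32
  D = 157 + 32 = 189
  E = 231 − 5·32 = 71
  W = 213 + 3·189 + 5·71 = 1135
Policy A (D := 190):
  Q = 32
  D = 190
  E = 231 − 5·32 = 71
  W = 213 + 3·190 + 5·71 = 1138
Change in W: 1138 − 1135 = 3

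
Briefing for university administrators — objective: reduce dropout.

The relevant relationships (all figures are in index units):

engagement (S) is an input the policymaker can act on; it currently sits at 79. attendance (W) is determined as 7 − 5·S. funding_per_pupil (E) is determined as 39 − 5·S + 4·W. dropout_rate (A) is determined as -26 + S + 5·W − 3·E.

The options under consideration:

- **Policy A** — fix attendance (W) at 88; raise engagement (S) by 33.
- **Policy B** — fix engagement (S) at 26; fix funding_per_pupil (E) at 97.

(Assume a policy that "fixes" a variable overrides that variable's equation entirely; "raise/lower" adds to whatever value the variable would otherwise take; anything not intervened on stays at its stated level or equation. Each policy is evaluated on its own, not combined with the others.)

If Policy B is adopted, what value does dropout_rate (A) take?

Policy B (S := 26, E := 97):
  S = 26
  W = 7 − 5·26 = -123
  E = 97
  A = -26 + 26 + 5·(-123) − 3·97 = -906

-906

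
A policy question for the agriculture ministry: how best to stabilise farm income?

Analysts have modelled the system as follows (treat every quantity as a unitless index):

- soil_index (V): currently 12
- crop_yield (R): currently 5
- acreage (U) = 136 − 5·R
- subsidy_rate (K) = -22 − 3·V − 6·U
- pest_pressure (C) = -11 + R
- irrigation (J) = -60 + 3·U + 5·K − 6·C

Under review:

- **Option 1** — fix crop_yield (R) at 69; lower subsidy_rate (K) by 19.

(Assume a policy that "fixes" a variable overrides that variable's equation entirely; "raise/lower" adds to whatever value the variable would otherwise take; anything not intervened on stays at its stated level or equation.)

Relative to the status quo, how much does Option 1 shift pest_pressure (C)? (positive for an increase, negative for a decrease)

64

Baseline:
  R = 5
  C = -11 + 5 = -6
Option 1 (R := 69, K − 19):
  R = 69
  C = -11 + 69 = 58
Change in C: 58 − (-6) = 64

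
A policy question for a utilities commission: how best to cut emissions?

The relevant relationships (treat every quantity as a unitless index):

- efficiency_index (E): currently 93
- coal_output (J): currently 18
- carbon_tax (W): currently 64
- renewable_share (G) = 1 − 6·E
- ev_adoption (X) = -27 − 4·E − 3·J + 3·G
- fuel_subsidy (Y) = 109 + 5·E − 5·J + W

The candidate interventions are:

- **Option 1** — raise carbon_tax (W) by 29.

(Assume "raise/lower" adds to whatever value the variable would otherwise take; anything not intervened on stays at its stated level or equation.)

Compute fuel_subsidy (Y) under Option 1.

Option 1 (W + 29):
  E = 93
  J = 18
  W = 64 + 29 = 93
  Y = 109 + 5·93 − 5·18 + 93 = 577

577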